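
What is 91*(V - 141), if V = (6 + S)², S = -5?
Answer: -12740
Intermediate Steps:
V = 1 (V = (6 - 5)² = 1² = 1)
91*(V - 141) = 91*(1 - 141) = 91*(-140) = -12740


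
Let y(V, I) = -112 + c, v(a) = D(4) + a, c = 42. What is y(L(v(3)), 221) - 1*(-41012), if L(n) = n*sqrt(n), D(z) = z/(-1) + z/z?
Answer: 40942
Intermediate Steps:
D(z) = 1 - z (D(z) = z*(-1) + 1 = -z + 1 = 1 - z)
v(a) = -3 + a (v(a) = (1 - 1*4) + a = (1 - 4) + a = -3 + a)
L(n) = n**(3/2)
y(V, I) = -70 (y(V, I) = -112 + 42 = -70)
y(L(v(3)), 221) - 1*(-41012) = -70 - 1*(-41012) = -70 + 41012 = 40942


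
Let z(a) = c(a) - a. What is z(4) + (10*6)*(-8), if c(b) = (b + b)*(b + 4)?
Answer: -420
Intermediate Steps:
c(b) = 2*b*(4 + b) (c(b) = (2*b)*(4 + b) = 2*b*(4 + b))
z(a) = -a + 2*a*(4 + a) (z(a) = 2*a*(4 + a) - a = -a + 2*a*(4 + a))
z(4) + (10*6)*(-8) = 4*(7 + 2*4) + (10*6)*(-8) = 4*(7 + 8) + 60*(-8) = 4*15 - 480 = 60 - 480 = -420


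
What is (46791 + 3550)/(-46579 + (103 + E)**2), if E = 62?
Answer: -50341/19354 ≈ -2.6011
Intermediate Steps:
(46791 + 3550)/(-46579 + (103 + E)**2) = (46791 + 3550)/(-46579 + (103 + 62)**2) = 50341/(-46579 + 165**2) = 50341/(-46579 + 27225) = 50341/(-19354) = 50341*(-1/19354) = -50341/19354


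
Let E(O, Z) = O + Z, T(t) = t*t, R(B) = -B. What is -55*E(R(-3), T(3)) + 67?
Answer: -593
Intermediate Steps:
T(t) = t²
-55*E(R(-3), T(3)) + 67 = -55*(-1*(-3) + 3²) + 67 = -55*(3 + 9) + 67 = -55*12 + 67 = -660 + 67 = -593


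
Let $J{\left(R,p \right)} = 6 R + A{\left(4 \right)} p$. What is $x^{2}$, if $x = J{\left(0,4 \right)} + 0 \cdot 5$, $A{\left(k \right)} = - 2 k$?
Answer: $1024$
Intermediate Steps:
$J{\left(R,p \right)} = - 8 p + 6 R$ ($J{\left(R,p \right)} = 6 R + \left(-2\right) 4 p = 6 R - 8 p = - 8 p + 6 R$)
$x = -32$ ($x = \left(\left(-8\right) 4 + 6 \cdot 0\right) + 0 \cdot 5 = \left(-32 + 0\right) + 0 = -32 + 0 = -32$)
$x^{2} = \left(-32\right)^{2} = 1024$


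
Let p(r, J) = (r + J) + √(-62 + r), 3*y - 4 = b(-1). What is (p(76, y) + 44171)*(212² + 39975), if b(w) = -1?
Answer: 3757495912 + 84919*√14 ≈ 3.7578e+9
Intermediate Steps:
y = 1 (y = 4/3 + (⅓)*(-1) = 4/3 - ⅓ = 1)
p(r, J) = J + r + √(-62 + r) (p(r, J) = (J + r) + √(-62 + r) = J + r + √(-62 + r))
(p(76, y) + 44171)*(212² + 39975) = ((1 + 76 + √(-62 + 76)) + 44171)*(212² + 39975) = ((1 + 76 + √14) + 44171)*(44944 + 39975) = ((77 + √14) + 44171)*84919 = (44248 + √14)*84919 = 3757495912 + 84919*√14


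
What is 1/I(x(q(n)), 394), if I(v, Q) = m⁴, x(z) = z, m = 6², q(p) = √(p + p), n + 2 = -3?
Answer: 1/1679616 ≈ 5.9537e-7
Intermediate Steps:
n = -5 (n = -2 - 3 = -5)
q(p) = √2*√p (q(p) = √(2*p) = √2*√p)
m = 36
I(v, Q) = 1679616 (I(v, Q) = 36⁴ = 1679616)
1/I(x(q(n)), 394) = 1/1679616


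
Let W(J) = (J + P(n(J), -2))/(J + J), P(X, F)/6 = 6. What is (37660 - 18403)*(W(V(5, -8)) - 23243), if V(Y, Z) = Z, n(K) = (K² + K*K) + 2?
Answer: -1790496603/4 ≈ -4.4762e+8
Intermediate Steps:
n(K) = 2 + 2*K² (n(K) = (K² + K²) + 2 = 2*K² + 2 = 2 + 2*K²)
P(X, F) = 36 (P(X, F) = 6*6 = 36)
W(J) = (36 + J)/(2*J) (W(J) = (J + 36)/(J + J) = (36 + J)/((2*J)) = (36 + J)*(1/(2*J)) = (36 + J)/(2*J))
(37660 - 18403)*(W(V(5, -8)) - 23243) = (37660 - 18403)*((½)*(36 - 8)/(-8) - 23243) = 19257*((½)*(-⅛)*28 - 23243) = 19257*(-7/4 - 23243) = 19257*(-92979/4) = -1790496603/4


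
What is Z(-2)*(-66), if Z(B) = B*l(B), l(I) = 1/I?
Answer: -66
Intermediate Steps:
Z(B) = 1 (Z(B) = B/B = 1)
Z(-2)*(-66) = 1*(-66) = -66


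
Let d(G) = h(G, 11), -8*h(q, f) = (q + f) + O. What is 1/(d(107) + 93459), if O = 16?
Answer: 4/373769 ≈ 1.0702e-5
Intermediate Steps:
h(q, f) = -2 - f/8 - q/8 (h(q, f) = -((q + f) + 16)/8 = -((f + q) + 16)/8 = -(16 + f + q)/8 = -2 - f/8 - q/8)
d(G) = -27/8 - G/8 (d(G) = -2 - 1/8*11 - G/8 = -2 - 11/8 - G/8 = -27/8 - G/8)
1/(d(107) + 93459) = 1/((-27/8 - 1/8*107) + 93459) = 1/((-27/8 - 107/8) + 93459) = 1/(-67/4 + 93459) = 1/(373769/4) = 4/373769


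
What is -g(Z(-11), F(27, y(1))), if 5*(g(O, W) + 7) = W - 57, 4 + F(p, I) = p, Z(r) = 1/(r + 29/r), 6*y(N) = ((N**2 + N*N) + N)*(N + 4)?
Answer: 69/5 ≈ 13.800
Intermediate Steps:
y(N) = (4 + N)*(N + 2*N**2)/6 (y(N) = (((N**2 + N*N) + N)*(N + 4))/6 = (((N**2 + N**2) + N)*(4 + N))/6 = ((2*N**2 + N)*(4 + N))/6 = ((N + 2*N**2)*(4 + N))/6 = ((4 + N)*(N + 2*N**2))/6 = (4 + N)*(N + 2*N**2)/6)
F(p, I) = -4 + p
g(O, W) = -92/5 + W/5 (g(O, W) = -7 + (W - 57)/5 = -7 + (-57 + W)/5 = -7 + (-57/5 + W/5) = -92/5 + W/5)
-g(Z(-11), F(27, y(1))) = -(-92/5 + (-4 + 27)/5) = -(-92/5 + (1/5)*23) = -(-92/5 + 23/5) = -1*(-69/5) = 69/5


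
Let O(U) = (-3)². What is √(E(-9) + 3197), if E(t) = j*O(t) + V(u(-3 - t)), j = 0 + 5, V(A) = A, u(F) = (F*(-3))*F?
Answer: √3134 ≈ 55.982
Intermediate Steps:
u(F) = -3*F² (u(F) = (-3*F)*F = -3*F²)
O(U) = 9
j = 5
E(t) = 45 - 3*(-3 - t)² (E(t) = 5*9 - 3*(-3 - t)² = 45 - 3*(-3 - t)²)
√(E(-9) + 3197) = √((45 - 3*(3 - 9)²) + 3197) = √((45 - 3*(-6)²) + 3197) = √((45 - 3*36) + 3197) = √((45 - 108) + 3197) = √(-63 + 3197) = √3134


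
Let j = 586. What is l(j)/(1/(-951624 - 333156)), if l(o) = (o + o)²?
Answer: -1764753251520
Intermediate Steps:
l(o) = 4*o² (l(o) = (2*o)² = 4*o²)
l(j)/(1/(-951624 - 333156)) = (4*586²)/(1/(-951624 - 333156)) = (4*343396)/(1/(-1284780)) = 1373584/(-1/1284780) = 1373584*(-1284780) = -1764753251520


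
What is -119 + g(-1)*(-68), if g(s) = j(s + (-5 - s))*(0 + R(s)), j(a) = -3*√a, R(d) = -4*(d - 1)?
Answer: -119 + 1632*I*√5 ≈ -119.0 + 3649.3*I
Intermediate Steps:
R(d) = 4 - 4*d (R(d) = -4*(-1 + d) = 4 - 4*d)
g(s) = -3*I*√5*(4 - 4*s) (g(s) = (-3*√(s + (-5 - s)))*(0 + (4 - 4*s)) = (-3*I*√5)*(4 - 4*s) = -3*I*√5*(4 - 4*s))
-119 + g(-1)*(-68) = -119 + (12*I*√5*(-1 - 1))*(-68) = -119 + (12*I*√5*(-2))*(-68) = -119 - 24*I*√5*(-68) = -119 + 1632*I*√5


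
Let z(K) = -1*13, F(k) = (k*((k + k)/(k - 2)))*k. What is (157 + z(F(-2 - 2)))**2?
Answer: 20736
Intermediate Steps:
F(k) = 2*k**3/(-2 + k) (F(k) = (k*((2*k)/(-2 + k)))*k = (k*(2*k/(-2 + k)))*k = (2*k**2/(-2 + k))*k = 2*k**3/(-2 + k))
z(K) = -13
(157 + z(F(-2 - 2)))**2 = (157 - 13)**2 = 144**2 = 20736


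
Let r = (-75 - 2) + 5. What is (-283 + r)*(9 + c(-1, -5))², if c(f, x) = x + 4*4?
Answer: -142000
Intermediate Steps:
c(f, x) = 16 + x (c(f, x) = x + 16 = 16 + x)
r = -72 (r = -77 + 5 = -72)
(-283 + r)*(9 + c(-1, -5))² = (-283 - 72)*(9 + (16 - 5))² = -355*(9 + 11)² = -355*20² = -355*400 = -142000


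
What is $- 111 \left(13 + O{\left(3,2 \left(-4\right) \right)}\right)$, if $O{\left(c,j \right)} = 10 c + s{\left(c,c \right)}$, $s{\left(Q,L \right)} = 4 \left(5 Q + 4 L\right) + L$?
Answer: $-17094$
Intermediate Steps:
$s{\left(Q,L \right)} = 17 L + 20 Q$ ($s{\left(Q,L \right)} = 4 \left(4 L + 5 Q\right) + L = \left(16 L + 20 Q\right) + L = 17 L + 20 Q$)
$O{\left(c,j \right)} = 47 c$ ($O{\left(c,j \right)} = 10 c + \left(17 c + 20 c\right) = 10 c + 37 c = 47 c$)
$- 111 \left(13 + O{\left(3,2 \left(-4\right) \right)}\right) = - 111 \left(13 + 47 \cdot 3\right) = - 111 \left(13 + 141\right) = \left(-111\right) 154 = -17094$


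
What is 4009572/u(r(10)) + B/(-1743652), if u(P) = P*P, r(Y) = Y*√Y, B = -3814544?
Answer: 437194548809/108978250 ≈ 4011.8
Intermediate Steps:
r(Y) = Y^(3/2)
u(P) = P²
4009572/u(r(10)) + B/(-1743652) = 4009572/((10^(3/2))²) - 3814544/(-1743652) = 4009572/((10*√10)²) - 3814544*(-1/1743652) = 4009572/1000 + 953636/435913 = 4009572*(1/1000) + 953636/435913 = 1002393/250 + 953636/435913 = 437194548809/108978250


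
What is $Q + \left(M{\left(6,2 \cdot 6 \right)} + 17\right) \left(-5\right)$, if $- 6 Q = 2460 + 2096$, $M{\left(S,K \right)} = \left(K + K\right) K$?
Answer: $- \frac{6853}{3} \approx -2284.3$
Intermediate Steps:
$M{\left(S,K \right)} = 2 K^{2}$ ($M{\left(S,K \right)} = 2 K K = 2 K^{2}$)
$Q = - \frac{2278}{3}$ ($Q = - \frac{2460 + 2096}{6} = \left(- \frac{1}{6}\right) 4556 = - \frac{2278}{3} \approx -759.33$)
$Q + \left(M{\left(6,2 \cdot 6 \right)} + 17\right) \left(-5\right) = - \frac{2278}{3} + \left(2 \left(2 \cdot 6\right)^{2} + 17\right) \left(-5\right) = - \frac{2278}{3} + \left(2 \cdot 12^{2} + 17\right) \left(-5\right) = - \frac{2278}{3} + \left(2 \cdot 144 + 17\right) \left(-5\right) = - \frac{2278}{3} + \left(288 + 17\right) \left(-5\right) = - \frac{2278}{3} + 305 \left(-5\right) = - \frac{2278}{3} - 1525 = - \frac{6853}{3}$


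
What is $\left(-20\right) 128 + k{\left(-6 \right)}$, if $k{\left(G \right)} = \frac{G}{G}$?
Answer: $-2559$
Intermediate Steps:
$k{\left(G \right)} = 1$
$\left(-20\right) 128 + k{\left(-6 \right)} = \left(-20\right) 128 + 1 = -2560 + 1 = -2559$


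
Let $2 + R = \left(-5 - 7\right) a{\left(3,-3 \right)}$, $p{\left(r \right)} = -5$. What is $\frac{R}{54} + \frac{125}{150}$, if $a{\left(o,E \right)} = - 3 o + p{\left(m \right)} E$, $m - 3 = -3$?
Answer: $- \frac{29}{54} \approx -0.53704$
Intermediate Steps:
$m = 0$ ($m = 3 - 3 = 0$)
$a{\left(o,E \right)} = - 5 E - 3 o$ ($a{\left(o,E \right)} = - 3 o - 5 E = - 5 E - 3 o$)
$R = -74$ ($R = -2 + \left(-5 - 7\right) \left(\left(-5\right) \left(-3\right) - 9\right) = -2 - 12 \left(15 - 9\right) = -2 - 72 = -74$)
$\frac{R}{54} + \frac{125}{150} = - \frac{74}{54} + \frac{125}{150} = \left(-74\right) \frac{1}{54} + 125 \cdot \frac{1}{150} = - \frac{37}{27} + \frac{5}{6} = - \frac{29}{54}$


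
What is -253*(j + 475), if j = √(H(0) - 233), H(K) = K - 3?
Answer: -120175 - 506*I*√59 ≈ -1.2018e+5 - 3886.7*I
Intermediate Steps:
H(K) = -3 + K
j = 2*I*√59 (j = √((-3 + 0) - 233) = √(-3 - 233) = √(-236) = 2*I*√59 ≈ 15.362*I)
-253*(j + 475) = -253*(2*I*√59 + 475) = -253*(475 + 2*I*√59) = -120175 - 506*I*√59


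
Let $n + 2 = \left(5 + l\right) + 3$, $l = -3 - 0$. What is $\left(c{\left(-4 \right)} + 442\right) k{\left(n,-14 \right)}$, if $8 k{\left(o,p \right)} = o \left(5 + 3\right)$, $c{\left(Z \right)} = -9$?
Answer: $1299$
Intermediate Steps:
$l = -3$ ($l = -3 + 0 = -3$)
$n = 3$ ($n = -2 + \left(\left(5 - 3\right) + 3\right) = -2 + \left(2 + 3\right) = -2 + 5 = 3$)
$k{\left(o,p \right)} = o$ ($k{\left(o,p \right)} = \frac{o \left(5 + 3\right)}{8} = \frac{o 8}{8} = \frac{8 o}{8} = o$)
$\left(c{\left(-4 \right)} + 442\right) k{\left(n,-14 \right)} = \left(-9 + 442\right) 3 = 433 \cdot 3 = 1299$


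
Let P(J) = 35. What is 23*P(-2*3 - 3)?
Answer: 805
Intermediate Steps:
23*P(-2*3 - 3) = 23*35 = 805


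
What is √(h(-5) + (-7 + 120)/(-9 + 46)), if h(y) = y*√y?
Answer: √(4181 - 6845*I*√5)/37 ≈ 2.7059 - 2.0659*I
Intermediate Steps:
h(y) = y^(3/2)
√(h(-5) + (-7 + 120)/(-9 + 46)) = √((-5)^(3/2) + (-7 + 120)/(-9 + 46)) = √(-5*I*√5 + 113/37) = √(113/37 - 5*I*√5)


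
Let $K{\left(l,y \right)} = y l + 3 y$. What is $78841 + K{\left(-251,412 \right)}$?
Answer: $-23335$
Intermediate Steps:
$K{\left(l,y \right)} = 3 y + l y$ ($K{\left(l,y \right)} = l y + 3 y = 3 y + l y$)
$78841 + K{\left(-251,412 \right)} = 78841 + 412 \left(3 - 251\right) = 78841 + 412 \left(-248\right) = 78841 - 102176 = -23335$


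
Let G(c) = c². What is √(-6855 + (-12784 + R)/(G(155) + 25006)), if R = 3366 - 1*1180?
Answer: I*√16480206708193/49031 ≈ 82.796*I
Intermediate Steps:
R = 2186 (R = 3366 - 1180 = 2186)
√(-6855 + (-12784 + R)/(G(155) + 25006)) = √(-6855 + (-12784 + 2186)/(155² + 25006)) = √(-6855 - 10598/(24025 + 25006)) = √(-6855 - 10598/49031) = √(-336118103/49031) = I*√16480206708193/49031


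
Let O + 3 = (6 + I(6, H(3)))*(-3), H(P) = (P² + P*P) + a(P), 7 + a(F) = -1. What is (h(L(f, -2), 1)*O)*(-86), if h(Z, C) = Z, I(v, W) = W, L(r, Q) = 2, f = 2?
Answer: 8772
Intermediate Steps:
a(F) = -8 (a(F) = -7 - 1 = -8)
H(P) = -8 + 2*P² (H(P) = (P² + P*P) - 8 = (P² + P²) - 8 = 2*P² - 8 = -8 + 2*P²)
O = -51 (O = -3 + (6 + (-8 + 2*3²))*(-3) = -3 + (6 + (-8 + 2*9))*(-3) = -3 + (6 + (-8 + 18))*(-3) = -3 + (6 + 10)*(-3) = -3 + 16*(-3) = -3 - 48 = -51)
(h(L(f, -2), 1)*O)*(-86) = (2*(-51))*(-86) = -102*(-86) = 8772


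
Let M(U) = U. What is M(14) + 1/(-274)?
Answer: 3835/274 ≈ 13.996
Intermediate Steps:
M(14) + 1/(-274) = 14 + 1/(-274) = 14 - 1/274 = 3835/274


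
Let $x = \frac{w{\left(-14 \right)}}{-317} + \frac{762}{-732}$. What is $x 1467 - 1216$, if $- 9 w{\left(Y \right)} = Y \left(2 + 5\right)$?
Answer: $- \frac{108036365}{38674} \approx -2793.5$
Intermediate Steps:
$w{\left(Y \right)} = - \frac{7 Y}{9}$ ($w{\left(Y \right)} = - \frac{Y \left(2 + 5\right)}{9} = - \frac{Y 7}{9} = - \frac{7 Y}{9}$)
$x = - \frac{374287}{348066}$ ($x = \frac{\left(- \frac{7}{9}\right) \left(-14\right)}{-317} + \frac{762}{-732} = \frac{98}{9} \left(- \frac{1}{317}\right) + 762 \left(- \frac{1}{732}\right) = - \frac{98}{2853} - \frac{127}{122} = - \frac{374287}{348066} \approx -1.0753$)
$x 1467 - 1216 = \left(- \frac{374287}{348066}\right) 1467 - 1216 = - \frac{61008781}{38674} - 1216 = - \frac{108036365}{38674}$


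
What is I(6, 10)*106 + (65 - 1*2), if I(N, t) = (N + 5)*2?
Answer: 2395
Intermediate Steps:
I(N, t) = 10 + 2*N (I(N, t) = (5 + N)*2 = 10 + 2*N)
I(6, 10)*106 + (65 - 1*2) = (10 + 2*6)*106 + (65 - 1*2) = (10 + 12)*106 + (65 - 2) = 22*106 + 63 = 2332 + 63 = 2395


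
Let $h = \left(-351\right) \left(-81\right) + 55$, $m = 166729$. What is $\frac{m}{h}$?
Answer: $\frac{166729}{28486} \approx 5.853$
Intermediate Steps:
$h = 28486$ ($h = 28431 + 55 = 28486$)
$\frac{m}{h} = \frac{166729}{28486}$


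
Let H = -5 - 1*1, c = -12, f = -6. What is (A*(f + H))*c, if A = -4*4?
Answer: -2304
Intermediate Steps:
A = -16
H = -6 (H = -5 - 1 = -6)
(A*(f + H))*c = -16*(-6 - 6)*(-12) = -16*(-12)*(-12) = 192*(-12) = -2304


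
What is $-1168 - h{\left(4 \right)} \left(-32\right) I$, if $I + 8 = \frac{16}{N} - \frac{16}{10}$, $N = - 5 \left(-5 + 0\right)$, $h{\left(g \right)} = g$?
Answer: $- \frac{57872}{25} \approx -2314.9$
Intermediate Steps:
$N = 25$ ($N = \left(-5\right) \left(-5\right) = 25$)
$I = - \frac{224}{25}$ ($I = -8 + \left(\frac{16}{25} - \frac{16}{10}\right) = -8 + \left(16 \cdot \frac{1}{25} - \frac{8}{5}\right) = -8 + \left(\frac{16}{25} - \frac{8}{5}\right) = -8 - \frac{24}{25} = - \frac{224}{25} \approx -8.96$)
$-1168 - h{\left(4 \right)} \left(-32\right) I = -1168 - 4 \left(-32\right) \left(- \frac{224}{25}\right) = -1168 - \left(-128\right) \left(- \frac{224}{25}\right) = -1168 - \frac{28672}{25} = - \frac{57872}{25}$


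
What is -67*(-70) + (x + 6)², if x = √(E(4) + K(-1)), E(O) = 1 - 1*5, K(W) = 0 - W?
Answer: 4723 + 12*I*√3 ≈ 4723.0 + 20.785*I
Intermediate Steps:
K(W) = -W
E(O) = -4 (E(O) = 1 - 5 = -4)
x = I*√3 (x = √(-4 - 1*(-1)) = √(-4 + 1) = √(-3) = I*√3 ≈ 1.732*I)
-67*(-70) + (x + 6)² = -67*(-70) + (I*√3 + 6)² = 4690 + (6 + I*√3)²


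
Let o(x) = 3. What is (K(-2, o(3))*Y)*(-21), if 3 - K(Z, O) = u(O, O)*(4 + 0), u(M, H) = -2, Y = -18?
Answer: 4158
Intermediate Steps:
K(Z, O) = 11 (K(Z, O) = 3 - (-2)*(4 + 0) = 3 - (-2)*4 = 3 - 1*(-8) = 3 + 8 = 11)
(K(-2, o(3))*Y)*(-21) = (11*(-18))*(-21) = -198*(-21) = 4158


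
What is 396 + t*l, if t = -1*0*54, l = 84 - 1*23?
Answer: 396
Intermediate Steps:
l = 61 (l = 84 - 23 = 61)
t = 0 (t = 0*54 = 0)
396 + t*l = 396 + 0*61 = 396 + 0 = 396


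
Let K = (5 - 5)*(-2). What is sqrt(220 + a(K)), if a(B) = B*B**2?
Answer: 2*sqrt(55) ≈ 14.832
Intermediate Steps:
K = 0 (K = 0*(-2) = 0)
a(B) = B**3
sqrt(220 + a(K)) = sqrt(220 + 0**3) = sqrt(220 + 0) = sqrt(220) = 2*sqrt(55)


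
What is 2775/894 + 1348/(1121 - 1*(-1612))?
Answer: 2929729/814434 ≈ 3.5973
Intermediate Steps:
2775/894 + 1348/(1121 - 1*(-1612)) = 2775*(1/894) + 1348/(1121 + 1612) = 925/298 + 1348/2733 = 2929729/814434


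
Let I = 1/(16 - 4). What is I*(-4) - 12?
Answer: -37/3 ≈ -12.333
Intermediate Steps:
I = 1/12 ≈ 0.083333
I*(-4) - 12 = (1/12)*(-4) - 12 = -⅓ - 12 = -37/3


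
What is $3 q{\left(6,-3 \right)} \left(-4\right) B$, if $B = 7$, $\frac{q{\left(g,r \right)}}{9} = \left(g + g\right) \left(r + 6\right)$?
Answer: $-27216$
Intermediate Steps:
$q{\left(g,r \right)} = 18 g \left(6 + r\right)$ ($q{\left(g,r \right)} = 9 \left(g + g\right) \left(r + 6\right) = 9 \cdot 2 g \left(6 + r\right) = 18 g \left(6 + r\right)$)
$3 q{\left(6,-3 \right)} \left(-4\right) B = 3 \cdot 18 \cdot 6 \left(6 - 3\right) \left(-4\right) 7 = 3 \cdot 18 \cdot 6 \cdot 3 \left(-4\right) 7 = 3 \cdot 324 \left(-4\right) 7 = 972 \left(-4\right) 7 = \left(-3888\right) 7 = -27216$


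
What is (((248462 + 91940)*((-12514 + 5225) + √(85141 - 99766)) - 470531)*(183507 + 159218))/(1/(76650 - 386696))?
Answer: 263702545862186383150 - 542569379192560500*I*√65 ≈ 2.637e+20 - 4.3743e+18*I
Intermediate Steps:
(((248462 + 91940)*((-12514 + 5225) + √(85141 - 99766)) - 470531)*(183507 + 159218))/(1/(76650 - 386696)) = ((340402*(-7289 + √(-14625)) - 470531)*342725)/(1/(-310046)) = ((340402*(-7289 + 15*I*√65) - 470531)*342725)/(-1/310046) = (((-2481190178 + 5106030*I*√65) - 470531)*342725)*(-310046) = ((-2481660709 + 5106030*I*√65)*342725)*(-310046) = (-850527166492025 + 1749964131750*I*√65)*(-310046) = 263702545862186383150 - 542569379192560500*I*√65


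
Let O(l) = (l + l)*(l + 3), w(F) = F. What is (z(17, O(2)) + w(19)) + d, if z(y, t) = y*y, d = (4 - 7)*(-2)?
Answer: 314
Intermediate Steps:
O(l) = 2*l*(3 + l) (O(l) = (2*l)*(3 + l) = 2*l*(3 + l))
d = 6 (d = -3*(-2) = 6)
z(y, t) = y²
(z(17, O(2)) + w(19)) + d = (17² + 19) + 6 = (289 + 19) + 6 = 308 + 6 = 314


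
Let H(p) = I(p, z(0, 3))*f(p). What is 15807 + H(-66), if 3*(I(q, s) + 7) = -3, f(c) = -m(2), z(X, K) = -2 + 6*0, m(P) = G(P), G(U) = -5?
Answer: 15767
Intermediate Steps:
m(P) = -5
z(X, K) = -2 (z(X, K) = -2 + 0 = -2)
f(c) = 5 (f(c) = -1*(-5) = 5)
I(q, s) = -8 (I(q, s) = -7 + (⅓)*(-3) = -7 - 1 = -8)
H(p) = -40 (H(p) = -8*5 = -40)
15807 + H(-66) = 15807 - 40 = 15767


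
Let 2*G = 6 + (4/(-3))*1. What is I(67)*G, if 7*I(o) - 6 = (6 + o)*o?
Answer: 4897/3 ≈ 1632.3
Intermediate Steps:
G = 7/3 (G = (6 + (4/(-3))*1)/2 = (6 + (4*(-⅓))*1)/2 = (6 - 4/3*1)/2 = (6 - 4/3)/2 = (½)*(14/3) = 7/3 ≈ 2.3333)
I(o) = 6/7 + o*(6 + o)/7 (I(o) = 6/7 + ((6 + o)*o)/7 = 6/7 + (o*(6 + o))/7 = 6/7 + o*(6 + o)/7)
I(67)*G = (6/7 + (⅐)*67² + (6/7)*67)*(7/3) = (6/7 + (⅐)*4489 + 402/7)*(7/3) = (6/7 + 4489/7 + 402/7)*(7/3) = (4897/7)*(7/3) = 4897/3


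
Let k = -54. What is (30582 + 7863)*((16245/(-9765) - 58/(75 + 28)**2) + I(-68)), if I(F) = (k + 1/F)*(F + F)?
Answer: 650019352322835/2302153 ≈ 2.8235e+8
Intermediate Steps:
I(F) = 2*F*(-54 + 1/F) (I(F) = (-54 + 1/F)*(F + F) = (-54 + 1/F)*(2*F) = 2*F*(-54 + 1/F))
(30582 + 7863)*((16245/(-9765) - 58/(75 + 28)**2) + I(-68)) = (30582 + 7863)*((16245/(-9765) - 58/(75 + 28)**2) + (2 - 108*(-68))) = 38445*((16245*(-1/9765) - 58/(103**2)) + (2 + 7344)) = 38445*((-361/217 - 58/10609) + 7346) = 38445*(-3842435/2302153 + 7346) = 38445*(16907773503/2302153) = 650019352322835/2302153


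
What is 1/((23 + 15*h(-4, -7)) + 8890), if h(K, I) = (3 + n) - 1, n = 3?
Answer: 1/8988 ≈ 0.00011126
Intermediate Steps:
h(K, I) = 5 (h(K, I) = (3 + 3) - 1 = 6 - 1 = 5)
1/((23 + 15*h(-4, -7)) + 8890) = 1/((23 + 15*5) + 8890) = 1/((23 + 75) + 8890) = 1/(98 + 8890) = 1/8988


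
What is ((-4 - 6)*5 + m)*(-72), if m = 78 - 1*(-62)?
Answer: -6480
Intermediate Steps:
m = 140 (m = 78 + 62 = 140)
((-4 - 6)*5 + m)*(-72) = ((-4 - 6)*5 + 140)*(-72) = (-10*5 + 140)*(-72) = (-50 + 140)*(-72) = 90*(-72) = -6480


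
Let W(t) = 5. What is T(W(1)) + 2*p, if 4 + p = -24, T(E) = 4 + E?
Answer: -47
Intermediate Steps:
p = -28 (p = -4 - 24 = -28)
T(W(1)) + 2*p = (4 + 5) + 2*(-28) = 9 - 56 = -47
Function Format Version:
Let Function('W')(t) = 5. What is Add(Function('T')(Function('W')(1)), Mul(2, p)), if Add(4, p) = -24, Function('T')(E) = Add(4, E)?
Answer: -47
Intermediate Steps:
p = -28 (p = Add(-4, -24) = -28)
Add(Function('T')(Function('W')(1)), Mul(2, p)) = Add(Add(4, 5), Mul(2, -28)) = Add(9, -56) = -47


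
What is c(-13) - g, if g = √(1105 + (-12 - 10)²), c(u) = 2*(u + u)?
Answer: -52 - √1589 ≈ -91.862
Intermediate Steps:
c(u) = 4*u (c(u) = 2*(2*u) = 4*u)
g = √1589 (g = √(1105 + (-22)²) = √(1105 + 484) = √1589 ≈ 39.862)
c(-13) - g = 4*(-13) - √1589 = -52 - √1589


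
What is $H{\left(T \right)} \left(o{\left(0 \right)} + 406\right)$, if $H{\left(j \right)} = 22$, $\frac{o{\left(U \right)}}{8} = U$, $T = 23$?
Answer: $8932$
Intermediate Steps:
$o{\left(U \right)} = 8 U$
$H{\left(T \right)} \left(o{\left(0 \right)} + 406\right) = 22 \left(8 \cdot 0 + 406\right) = 22 \left(0 + 406\right) = 22 \cdot 406 = 8932$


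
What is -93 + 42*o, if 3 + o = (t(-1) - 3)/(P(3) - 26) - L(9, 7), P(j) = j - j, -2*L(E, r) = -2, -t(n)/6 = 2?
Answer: -3078/13 ≈ -236.77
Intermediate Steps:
t(n) = -12 (t(n) = -6*2 = -12)
L(E, r) = 1 (L(E, r) = -1/2*(-2) = 1)
P(j) = 0
o = -89/26 (o = -3 + ((-12 - 3)/(0 - 26) - 1*1) = -3 + (-15/(-26) - 1) = -3 + (-15*(-1/26) - 1) = -3 + (15/26 - 1) = -3 - 11/26 = -89/26 ≈ -3.4231)
-93 + 42*o = -93 + 42*(-89/26) = -93 - 1869/13 = -3078/13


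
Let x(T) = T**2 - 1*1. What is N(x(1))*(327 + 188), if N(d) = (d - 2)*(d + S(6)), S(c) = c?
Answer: -6180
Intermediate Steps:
x(T) = -1 + T**2 (x(T) = T**2 - 1 = -1 + T**2)
N(d) = (-2 + d)*(6 + d) (N(d) = (d - 2)*(d + 6) = (-2 + d)*(6 + d))
N(x(1))*(327 + 188) = (-12 + (-1 + 1**2)**2 + 4*(-1 + 1**2))*(327 + 188) = (-12 + (-1 + 1)**2 + 4*(-1 + 1))*515 = (-12 + 0**2 + 4*0)*515 = (-12 + 0 + 0)*515 = -12*515 = -6180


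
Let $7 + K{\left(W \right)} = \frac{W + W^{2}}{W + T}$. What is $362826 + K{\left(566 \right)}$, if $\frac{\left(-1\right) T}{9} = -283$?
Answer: $\frac{3992143}{11} \approx 3.6292 \cdot 10^{5}$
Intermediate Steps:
$T = 2547$ ($T = \left(-9\right) \left(-283\right) = 2547$)
$K{\left(W \right)} = -7 + \frac{W + W^{2}}{2547 + W}$ ($K{\left(W \right)} = -7 + \frac{W + W^{2}}{W + 2547} = -7 + \frac{W + W^{2}}{2547 + W}$)
$362826 + K{\left(566 \right)} = 362826 + \frac{-17829 + 566^{2} - 3396}{2547 + 566} = 362826 + \frac{-17829 + 320356 - 3396}{3113} = 362826 + \frac{1}{3113} \cdot 299131 = 362826 + \frac{1057}{11} = \frac{3992143}{11}$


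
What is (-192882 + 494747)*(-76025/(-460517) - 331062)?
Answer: -46022218068349085/460517 ≈ -9.9936e+10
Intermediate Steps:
(-192882 + 494747)*(-76025/(-460517) - 331062) = 301865*(-76025*(-1/460517) - 331062) = 301865*(76025/460517 - 331062) = 301865*(-152459603029/460517) = -46022218068349085/460517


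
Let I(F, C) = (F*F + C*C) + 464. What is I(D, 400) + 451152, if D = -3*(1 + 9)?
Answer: 612516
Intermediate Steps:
D = -30 (D = -3*10 = -30)
I(F, C) = 464 + C² + F² (I(F, C) = (F² + C²) + 464 = (C² + F²) + 464 = 464 + C² + F²)
I(D, 400) + 451152 = (464 + 400² + (-30)²) + 451152 = (464 + 160000 + 900) + 451152 = 161364 + 451152 = 612516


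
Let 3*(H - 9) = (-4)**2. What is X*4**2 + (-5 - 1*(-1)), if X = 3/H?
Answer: -28/43 ≈ -0.65116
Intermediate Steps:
H = 43/3 (H = 9 + (1/3)*(-4)**2 = 9 + (1/3)*16 = 9 + 16/3 = 43/3 ≈ 14.333)
X = 9/43 (X = 3/(43/3) = 3*(3/43) = 9/43 ≈ 0.20930)
X*4**2 + (-5 - 1*(-1)) = (9/43)*4**2 + (-5 - 1*(-1)) = (9/43)*16 + (-5 + 1) = 144/43 - 4 = -28/43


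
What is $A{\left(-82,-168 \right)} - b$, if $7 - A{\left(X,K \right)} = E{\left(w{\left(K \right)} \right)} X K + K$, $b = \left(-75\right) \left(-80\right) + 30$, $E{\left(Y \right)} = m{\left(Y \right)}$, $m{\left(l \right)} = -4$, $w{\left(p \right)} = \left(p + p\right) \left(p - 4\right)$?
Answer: $49249$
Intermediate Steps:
$w{\left(p \right)} = 2 p \left(-4 + p\right)$
$E{\left(Y \right)} = -4$
$b = 6030$ ($b = 6000 + 30 = 6030$)
$A{\left(X,K \right)} = 7 - K + 4 K X$ ($A{\left(X,K \right)} = 7 - \left(- 4 X K + K\right) = 7 - \left(- 4 K X + K\right) = 7 - \left(K - 4 K X\right) = 7 + \left(- K + 4 K X\right) = 7 - K + 4 K X$)
$A{\left(-82,-168 \right)} - b = \left(7 - -168 + 4 \left(-168\right) \left(-82\right)\right) - 6030 = \left(7 + 168 + 55104\right) - 6030 = 55279 - 6030 = 49249$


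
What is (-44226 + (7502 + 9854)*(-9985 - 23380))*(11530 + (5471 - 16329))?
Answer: -389173455552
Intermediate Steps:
(-44226 + (7502 + 9854)*(-9985 - 23380))*(11530 + (5471 - 16329)) = (-44226 + 17356*(-33365))*(11530 - 10858) = (-44226 - 579082940)*672 = -579127166*672 = -389173455552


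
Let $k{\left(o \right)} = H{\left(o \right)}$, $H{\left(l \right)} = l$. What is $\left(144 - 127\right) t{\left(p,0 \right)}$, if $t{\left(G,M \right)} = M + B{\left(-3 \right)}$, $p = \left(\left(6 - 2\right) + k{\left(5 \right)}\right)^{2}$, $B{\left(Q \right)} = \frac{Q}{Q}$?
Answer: $17$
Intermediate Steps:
$B{\left(Q \right)} = 1$
$k{\left(o \right)} = o$
$p = 81$ ($p = \left(\left(6 - 2\right) + 5\right)^{2} = \left(4 + 5\right)^{2} = 9^{2} = 81$)
$t{\left(G,M \right)} = 1 + M$ ($t{\left(G,M \right)} = M + 1 = 1 + M$)
$\left(144 - 127\right) t{\left(p,0 \right)} = \left(144 - 127\right) \left(1 + 0\right) = 17 \cdot 1 = 17$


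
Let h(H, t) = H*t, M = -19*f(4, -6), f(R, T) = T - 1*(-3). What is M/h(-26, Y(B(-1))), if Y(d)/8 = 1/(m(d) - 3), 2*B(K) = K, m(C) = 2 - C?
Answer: 57/416 ≈ 0.13702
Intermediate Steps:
f(R, T) = 3 + T (f(R, T) = T + 3 = 3 + T)
B(K) = K/2
Y(d) = 8/(-1 - d) (Y(d) = 8/((2 - d) - 3) = 8/(-1 - d))
M = 57 (M = -19*(3 - 6) = -19*(-3) = 57)
M/h(-26, Y(B(-1))) = 57/((-(-208)/(1 + (½)*(-1)))) = 57/((-(-208)/(1 - ½))) = 57/((-(-208)/½)) = 57/((-(-208)*2)) = 57/((-26*(-16))) = 57/416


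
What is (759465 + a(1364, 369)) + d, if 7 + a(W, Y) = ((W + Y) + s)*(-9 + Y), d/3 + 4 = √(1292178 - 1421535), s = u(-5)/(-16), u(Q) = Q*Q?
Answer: 2765527/2 + 27*I*√1597 ≈ 1.3828e+6 + 1079.0*I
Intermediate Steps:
u(Q) = Q²
s = -25/16 (s = (-5)²/(-16) = 25*(-1/16) = -25/16 ≈ -1.5625)
d = -12 + 27*I*√1597 (d = -12 + 3*√(1292178 - 1421535) = -12 + 3*√(-129357) = -12 + 3*(9*I*√1597) = -12 + 27*I*√1597 ≈ -12.0 + 1079.0*I)
a(W, Y) = -7 + (-9 + Y)*(-25/16 + W + Y) (a(W, Y) = -7 + ((W + Y) - 25/16)*(-9 + Y) = -7 + (-25/16 + W + Y)*(-9 + Y) = -7 + (-9 + Y)*(-25/16 + W + Y))
(759465 + a(1364, 369)) + d = (759465 + (113/16 + 369² - 9*1364 - 169/16*369 + 1364*369)) + (-12 + 27*I*√1597) = (759465 + (113/16 + 136161 - 12276 - 62361/16 + 503316)) + (-12 + 27*I*√1597) = (759465 + 1246621/2) + (-12 + 27*I*√1597) = 2765551/2 + (-12 + 27*I*√1597) = 2765527/2 + 27*I*√1597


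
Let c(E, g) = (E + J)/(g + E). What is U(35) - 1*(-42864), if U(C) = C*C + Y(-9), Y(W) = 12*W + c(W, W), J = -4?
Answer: 791671/18 ≈ 43982.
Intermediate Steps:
c(E, g) = (-4 + E)/(E + g) (c(E, g) = (E - 4)/(g + E) = (-4 + E)/(E + g))
Y(W) = 12*W + (-4 + W)/(2*W) (Y(W) = 12*W + (-4 + W)/(W + W) = 12*W + (-4 + W)/((2*W)) = 12*W + (1/(2*W))*(-4 + W) = 12*W + (-4 + W)/(2*W))
U(C) = -1931/18 + C² (U(C) = C*C + (½ - 2/(-9) + 12*(-9)) = C² + (½ - 2*(-⅑) - 108) = C² + (½ + 2/9 - 108) = C² - 1931/18 = -1931/18 + C²)
U(35) - 1*(-42864) = (-1931/18 + 35²) - 1*(-42864) = (-1931/18 + 1225) + 42864 = 20119/18 + 42864 = 791671/18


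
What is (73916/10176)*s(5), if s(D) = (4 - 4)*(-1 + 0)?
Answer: 0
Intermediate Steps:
s(D) = 0 (s(D) = 0*(-1) = 0)
(73916/10176)*s(5) = (73916/10176)*0 = (73916*(1/10176))*0 = (18479/2544)*0 = 0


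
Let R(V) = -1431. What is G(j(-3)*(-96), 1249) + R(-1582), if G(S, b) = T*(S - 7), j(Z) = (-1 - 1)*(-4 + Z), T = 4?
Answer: -6835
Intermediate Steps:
j(Z) = 8 - 2*Z (j(Z) = -2*(-4 + Z) = 8 - 2*Z)
G(S, b) = -28 + 4*S (G(S, b) = 4*(S - 7) = 4*(-7 + S) = -28 + 4*S)
G(j(-3)*(-96), 1249) + R(-1582) = (-28 + 4*((8 - 2*(-3))*(-96))) - 1431 = (-28 + 4*((8 + 6)*(-96))) - 1431 = (-28 + 4*(14*(-96))) - 1431 = (-28 + 4*(-1344)) - 1431 = (-28 - 5376) - 1431 = -5404 - 1431 = -6835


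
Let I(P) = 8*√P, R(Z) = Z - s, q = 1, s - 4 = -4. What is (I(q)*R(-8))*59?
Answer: -3776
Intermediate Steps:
s = 0 (s = 4 - 4 = 0)
R(Z) = Z (R(Z) = Z - 1*0 = Z + 0 = Z)
(I(q)*R(-8))*59 = ((8*√1)*(-8))*59 = ((8*1)*(-8))*59 = (8*(-8))*59 = -64*59 = -3776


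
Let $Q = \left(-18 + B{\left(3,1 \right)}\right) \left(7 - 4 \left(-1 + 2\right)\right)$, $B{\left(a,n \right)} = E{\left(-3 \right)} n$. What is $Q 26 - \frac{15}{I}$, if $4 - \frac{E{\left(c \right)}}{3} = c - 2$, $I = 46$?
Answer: $\frac{32277}{46} \approx 701.67$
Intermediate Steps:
$E{\left(c \right)} = 18 - 3 c$ ($E{\left(c \right)} = 12 - 3 \left(c - 2\right) = 12 - 3 \left(-2 + c\right) = 12 - \left(-6 + 3 c\right) = 18 - 3 c$)
$B{\left(a,n \right)} = 27 n$ ($B{\left(a,n \right)} = \left(18 - -9\right) n = \left(18 + 9\right) n = 27 n$)
$Q = 27$ ($Q = \left(-18 + 27 \cdot 1\right) \left(7 - 4 \left(-1 + 2\right)\right) = \left(-18 + 27\right) \left(7 - 4\right) = 9 \left(7 - 4\right) = 9 \cdot 3 = 27$)
$Q 26 - \frac{15}{I} = 27 \cdot 26 - \frac{15}{46} = 702 - \frac{15}{46} = \frac{32277}{46}$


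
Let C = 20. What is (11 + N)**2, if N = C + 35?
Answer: 4356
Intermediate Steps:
N = 55 (N = 20 + 35 = 55)
(11 + N)**2 = (11 + 55)**2 = 66**2 = 4356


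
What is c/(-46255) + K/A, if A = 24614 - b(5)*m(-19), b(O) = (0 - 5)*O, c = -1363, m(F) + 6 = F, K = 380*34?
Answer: 21734883/38262455 ≈ 0.56805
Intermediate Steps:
K = 12920
m(F) = -6 + F
b(O) = -5*O
A = 23989 (A = 24614 - (-5*5)*(-6 - 19) = 24614 - (-25)*(-25) = 24614 - 1*625 = 24614 - 625 = 23989)
c/(-46255) + K/A = -1363/(-46255) + 12920/23989 = -1363*(-1/46255) + 12920*(1/23989) = 47/1595 + 12920/23989 = 21734883/38262455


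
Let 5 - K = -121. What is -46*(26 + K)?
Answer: -6992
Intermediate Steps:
K = 126 (K = 5 - 1*(-121) = 5 + 121 = 126)
-46*(26 + K) = -46*(26 + 126) = -46*152 = -6992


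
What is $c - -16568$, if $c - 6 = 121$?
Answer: $16695$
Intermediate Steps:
$c = 127$ ($c = 6 + 121 = 127$)
$c - -16568 = 127 - -16568 = 127 + 16568 = 16695$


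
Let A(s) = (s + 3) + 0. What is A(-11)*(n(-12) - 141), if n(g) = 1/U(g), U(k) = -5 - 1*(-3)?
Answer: 1132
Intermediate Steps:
U(k) = -2 (U(k) = -5 + 3 = -2)
A(s) = 3 + s (A(s) = (3 + s) + 0 = 3 + s)
n(g) = -1/2 (n(g) = 1/(-2) = -1/2)
A(-11)*(n(-12) - 141) = (3 - 11)*(-1/2 - 141) = -8*(-283/2) = 1132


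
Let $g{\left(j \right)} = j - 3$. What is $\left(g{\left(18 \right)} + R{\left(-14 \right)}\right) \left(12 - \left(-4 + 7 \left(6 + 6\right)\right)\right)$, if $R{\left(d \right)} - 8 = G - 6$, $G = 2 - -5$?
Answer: $-1632$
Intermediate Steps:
$G = 7$ ($G = 2 + 5 = 7$)
$R{\left(d \right)} = 9$ ($R{\left(d \right)} = 8 + \left(7 - 6\right) = 8 + 1 = 9$)
$g{\left(j \right)} = -3 + j$
$\left(g{\left(18 \right)} + R{\left(-14 \right)}\right) \left(12 - \left(-4 + 7 \left(6 + 6\right)\right)\right) = \left(\left(-3 + 18\right) + 9\right) \left(12 - \left(-4 + 7 \left(6 + 6\right)\right)\right) = \left(15 + 9\right) \left(12 + \left(\left(-7\right) 12 + \left(-2 + 6\right)\right)\right) = 24 \left(12 + \left(-84 + 4\right)\right) = 24 \left(12 - 80\right) = 24 \left(-68\right) = -1632$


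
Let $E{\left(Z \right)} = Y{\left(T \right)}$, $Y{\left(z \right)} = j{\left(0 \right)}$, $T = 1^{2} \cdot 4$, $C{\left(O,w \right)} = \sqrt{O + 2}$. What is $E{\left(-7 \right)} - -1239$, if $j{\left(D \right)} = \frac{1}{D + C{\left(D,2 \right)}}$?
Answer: $1239 + \frac{\sqrt{2}}{2} \approx 1239.7$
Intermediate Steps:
$C{\left(O,w \right)} = \sqrt{2 + O}$
$j{\left(D \right)} = \frac{1}{D + \sqrt{2 + D}}$
$T = 4$ ($T = 1 \cdot 4 = 4$)
$Y{\left(z \right)} = \frac{\sqrt{2}}{2}$ ($Y{\left(z \right)} = \frac{1}{0 + \sqrt{2 + 0}} = \frac{1}{0 + \sqrt{2}} = \frac{1}{\sqrt{2}} = \frac{\sqrt{2}}{2}$)
$E{\left(Z \right)} = \frac{\sqrt{2}}{2}$
$E{\left(-7 \right)} - -1239 = \frac{\sqrt{2}}{2} - -1239 = \frac{\sqrt{2}}{2} + 1239 = 1239 + \frac{\sqrt{2}}{2}$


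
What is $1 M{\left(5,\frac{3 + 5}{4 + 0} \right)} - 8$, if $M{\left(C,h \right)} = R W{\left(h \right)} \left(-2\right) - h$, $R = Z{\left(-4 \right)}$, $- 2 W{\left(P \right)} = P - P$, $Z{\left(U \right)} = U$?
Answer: $-10$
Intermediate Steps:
$W{\left(P \right)} = 0$ ($W{\left(P \right)} = - \frac{P - P}{2} = \left(- \frac{1}{2}\right) 0 = 0$)
$R = -4$
$M{\left(C,h \right)} = - h$ ($M{\left(C,h \right)} = \left(-4\right) 0 \left(-2\right) - h = 0 \left(-2\right) - h = 0 - h = - h$)
$1 M{\left(5,\frac{3 + 5}{4 + 0} \right)} - 8 = 1 \left(- \frac{3 + 5}{4 + 0}\right) - 8 = 1 \left(- \frac{8}{4}\right) - 8 = 1 \left(\left(-1\right) 2\right) - 8 = 1 \left(-2\right) - 8 = -2 - 8 = -10$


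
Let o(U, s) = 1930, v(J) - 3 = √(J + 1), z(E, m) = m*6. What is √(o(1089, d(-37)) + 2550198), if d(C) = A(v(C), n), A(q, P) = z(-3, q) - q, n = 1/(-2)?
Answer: 8*√39877 ≈ 1597.5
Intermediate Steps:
z(E, m) = 6*m
v(J) = 3 + √(1 + J) (v(J) = 3 + √(J + 1) = 3 + √(1 + J))
n = -½ ≈ -0.50000
A(q, P) = 5*q (A(q, P) = 6*q - q = 5*q)
d(C) = 15 + 5*√(1 + C) (d(C) = 5*(3 + √(1 + C)) = 15 + 5*√(1 + C))
√(o(1089, d(-37)) + 2550198) = √(1930 + 2550198) = √2552128 = 8*√39877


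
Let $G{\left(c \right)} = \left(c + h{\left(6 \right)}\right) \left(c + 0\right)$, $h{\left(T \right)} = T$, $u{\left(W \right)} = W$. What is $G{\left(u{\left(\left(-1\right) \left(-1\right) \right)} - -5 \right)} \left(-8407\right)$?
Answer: $-605304$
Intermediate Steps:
$G{\left(c \right)} = c \left(6 + c\right)$ ($G{\left(c \right)} = \left(c + 6\right) \left(c + 0\right) = \left(6 + c\right) c = c \left(6 + c\right)$)
$G{\left(u{\left(\left(-1\right) \left(-1\right) \right)} - -5 \right)} \left(-8407\right) = \left(\left(-1\right) \left(-1\right) - -5\right) \left(6 - -6\right) \left(-8407\right) = \left(1 + 5\right) \left(6 + \left(1 + 5\right)\right) \left(-8407\right) = 6 \left(6 + 6\right) \left(-8407\right) = 6 \cdot 12 \left(-8407\right) = 72 \left(-8407\right) = -605304$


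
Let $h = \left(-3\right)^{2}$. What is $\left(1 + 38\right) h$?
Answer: $351$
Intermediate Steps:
$h = 9$
$\left(1 + 38\right) h = \left(1 + 38\right) 9 = 39 \cdot 9 = 351$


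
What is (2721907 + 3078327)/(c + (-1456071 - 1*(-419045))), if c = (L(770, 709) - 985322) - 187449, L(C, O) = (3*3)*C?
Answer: -5800234/2202867 ≈ -2.6330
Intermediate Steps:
L(C, O) = 9*C
c = -1165841 (c = (9*770 - 985322) - 187449 = (6930 - 985322) - 187449 = -978392 - 187449 = -1165841)
(2721907 + 3078327)/(c + (-1456071 - 1*(-419045))) = (2721907 + 3078327)/(-1165841 + (-1456071 - 1*(-419045))) = 5800234/(-1165841 + (-1456071 + 419045)) = 5800234/(-1165841 - 1037026) = 5800234/(-2202867) = 5800234*(-1/2202867) = -5800234/2202867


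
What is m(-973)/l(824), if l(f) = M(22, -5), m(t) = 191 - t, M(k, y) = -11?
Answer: -1164/11 ≈ -105.82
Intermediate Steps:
l(f) = -11
m(-973)/l(824) = (191 - 1*(-973))/(-11) = (191 + 973)*(-1/11) = 1164*(-1/11) = -1164/11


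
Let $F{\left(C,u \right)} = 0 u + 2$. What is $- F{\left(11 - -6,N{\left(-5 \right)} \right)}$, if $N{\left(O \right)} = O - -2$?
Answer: $-2$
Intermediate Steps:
$N{\left(O \right)} = 2 + O$ ($N{\left(O \right)} = O + 2 = 2 + O$)
$F{\left(C,u \right)} = 2$ ($F{\left(C,u \right)} = 0 + 2 = 2$)
$- F{\left(11 - -6,N{\left(-5 \right)} \right)} = \left(-1\right) 2 = -2$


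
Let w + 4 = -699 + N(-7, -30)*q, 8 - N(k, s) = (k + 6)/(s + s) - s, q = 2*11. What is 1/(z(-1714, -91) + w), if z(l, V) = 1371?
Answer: 30/5509 ≈ 0.0054456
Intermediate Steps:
q = 22
N(k, s) = 8 + s - (6 + k)/(2*s) (N(k, s) = 8 - ((k + 6)/(s + s) - s) = 8 - ((6 + k)/((2*s)) - s) = 8 - ((6 + k)*(1/(2*s)) - s) = 8 - ((6 + k)/(2*s) - s) = 8 - (-s + (6 + k)/(2*s)) = 8 + (s - (6 + k)/(2*s)) = 8 + s - (6 + k)/(2*s))
w = -35621/30 (w = -4 + (-699 + ((-3 - 1/2*(-7) - 30*(8 - 30))/(-30))*22) = -4 + (-699 - (-3 + 7/2 - 30*(-22))/30*22) = -4 + (-699 - (-3 + 7/2 + 660)/30*22) = -4 + (-699 - 1/30*1321/2*22) = -4 + (-699 - 1321/60*22) = -4 + (-699 - 14531/30) = -4 - 35501/30 = -35621/30 ≈ -1187.4)
1/(z(-1714, -91) + w) = 1/(1371 - 35621/30) = 1/(5509/30) = 30/5509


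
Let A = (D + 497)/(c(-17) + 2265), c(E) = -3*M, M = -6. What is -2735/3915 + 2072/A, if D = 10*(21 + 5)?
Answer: 3703470329/592731 ≈ 6248.1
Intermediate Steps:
c(E) = 18 (c(E) = -3*(-6) = 18)
D = 260 (D = 10*26 = 260)
A = 757/2283 (A = (260 + 497)/(18 + 2265) = 757/2283 ≈ 0.33158)
-2735/3915 + 2072/A = -2735/3915 + 2072/(757/2283) = -2735*1/3915 + 2072*(2283/757) = -547/783 + 4730376/757 = 3703470329/592731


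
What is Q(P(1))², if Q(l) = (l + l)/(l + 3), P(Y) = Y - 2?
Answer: 1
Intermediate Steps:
P(Y) = -2 + Y
Q(l) = 2*l/(3 + l) (Q(l) = (2*l)/(3 + l) = 2*l/(3 + l))
Q(P(1))² = (2*(-2 + 1)/(3 + (-2 + 1)))² = (2*(-1)/(3 - 1))² = (2*(-1)/2)² = (2*(-1)*(½))² = (-1)² = 1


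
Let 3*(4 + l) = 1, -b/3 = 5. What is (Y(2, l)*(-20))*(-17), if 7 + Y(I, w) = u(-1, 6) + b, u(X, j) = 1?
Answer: -7140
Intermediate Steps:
b = -15 (b = -3*5 = -15)
l = -11/3 (l = -4 + (⅓)*1 = -4 + ⅓ = -11/3 ≈ -3.6667)
Y(I, w) = -21 (Y(I, w) = -7 + (1 - 15) = -7 - 14 = -21)
(Y(2, l)*(-20))*(-17) = -21*(-20)*(-17) = 420*(-17) = -7140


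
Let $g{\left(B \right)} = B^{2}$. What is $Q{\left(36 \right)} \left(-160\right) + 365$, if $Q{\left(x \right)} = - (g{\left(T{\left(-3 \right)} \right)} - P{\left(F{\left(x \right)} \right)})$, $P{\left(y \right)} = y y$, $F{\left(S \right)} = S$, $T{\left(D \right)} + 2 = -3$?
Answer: $-202995$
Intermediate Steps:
$T{\left(D \right)} = -5$ ($T{\left(D \right)} = -2 - 3 = -5$)
$P{\left(y \right)} = y^{2}$
$Q{\left(x \right)} = -25 + x^{2}$ ($Q{\left(x \right)} = - (\left(-5\right)^{2} - x^{2}) = - (25 - x^{2}) = -25 + x^{2}$)
$Q{\left(36 \right)} \left(-160\right) + 365 = \left(-25 + 36^{2}\right) \left(-160\right) + 365 = \left(-25 + 1296\right) \left(-160\right) + 365 = 1271 \left(-160\right) + 365 = -203360 + 365 = -202995$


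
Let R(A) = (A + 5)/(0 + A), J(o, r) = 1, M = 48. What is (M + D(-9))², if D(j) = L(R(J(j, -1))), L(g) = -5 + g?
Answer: 2401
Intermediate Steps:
R(A) = (5 + A)/A
D(j) = 1 (D(j) = -5 + (5 + 1)/1 = -5 + 1*6 = -5 + 6 = 1)
(M + D(-9))² = (48 + 1)² = 49² = 2401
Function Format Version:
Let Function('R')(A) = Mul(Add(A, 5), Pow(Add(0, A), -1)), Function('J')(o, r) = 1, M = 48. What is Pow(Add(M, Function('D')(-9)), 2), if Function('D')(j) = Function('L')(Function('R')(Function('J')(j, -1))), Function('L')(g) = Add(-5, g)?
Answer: 2401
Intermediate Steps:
Function('R')(A) = Mul(Pow(A, -1), Add(5, A)) (Function('R')(A) = Mul(Add(5, A), Pow(A, -1)) = Mul(Pow(A, -1), Add(5, A)))
Function('D')(j) = 1 (Function('D')(j) = Add(-5, Mul(Pow(1, -1), Add(5, 1))) = Add(-5, Mul(1, 6)) = Add(-5, 6) = 1)
Pow(Add(M, Function('D')(-9)), 2) = Pow(Add(48, 1), 2) = Pow(49, 2) = 2401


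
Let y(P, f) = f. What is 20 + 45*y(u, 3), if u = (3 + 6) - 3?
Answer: 155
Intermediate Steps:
u = 6 (u = 9 - 3 = 6)
20 + 45*y(u, 3) = 20 + 45*3 = 20 + 135 = 155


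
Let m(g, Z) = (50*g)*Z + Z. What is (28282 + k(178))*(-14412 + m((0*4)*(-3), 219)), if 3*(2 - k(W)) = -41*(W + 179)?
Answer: -470682459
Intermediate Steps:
m(g, Z) = Z + 50*Z*g (m(g, Z) = 50*Z*g + Z = Z + 50*Z*g)
k(W) = 7345/3 + 41*W/3 (k(W) = 2 - (-41)*(W + 179)/3 = 2 - (-41)*(179 + W)/3 = 2 - (-7339 - 41*W)/3 = 2 + (7339/3 + 41*W/3) = 7345/3 + 41*W/3)
(28282 + k(178))*(-14412 + m((0*4)*(-3), 219)) = (28282 + (7345/3 + (41/3)*178))*(-14412 + 219*(1 + 50*((0*4)*(-3)))) = (28282 + (7345/3 + 7298/3))*(-14412 + 219*(1 + 50*(0*(-3)))) = (28282 + 4881)*(-14412 + 219*(1 + 50*0)) = 33163*(-14412 + 219*(1 + 0)) = 33163*(-14412 + 219*1) = 33163*(-14412 + 219) = 33163*(-14193) = -470682459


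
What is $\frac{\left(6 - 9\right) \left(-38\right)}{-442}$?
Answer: $- \frac{57}{221} \approx -0.25792$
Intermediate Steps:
$\frac{\left(6 - 9\right) \left(-38\right)}{-442} = \left(6 - 9\right) \left(-38\right) \left(- \frac{1}{442}\right) = \left(-3\right) \left(-38\right) \left(- \frac{1}{442}\right) = 114 \left(- \frac{1}{442}\right) = - \frac{57}{221}$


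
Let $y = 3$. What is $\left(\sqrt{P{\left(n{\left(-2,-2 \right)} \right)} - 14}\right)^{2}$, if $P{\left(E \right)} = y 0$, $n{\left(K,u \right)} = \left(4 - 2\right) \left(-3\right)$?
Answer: $-14$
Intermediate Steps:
$n{\left(K,u \right)} = -6$ ($n{\left(K,u \right)} = 2 \left(-3\right) = -6$)
$P{\left(E \right)} = 0$ ($P{\left(E \right)} = 3 \cdot 0 = 0$)
$\left(\sqrt{P{\left(n{\left(-2,-2 \right)} \right)} - 14}\right)^{2} = \left(\sqrt{0 - 14}\right)^{2} = \left(\sqrt{-14}\right)^{2} = \left(i \sqrt{14}\right)^{2} = -14$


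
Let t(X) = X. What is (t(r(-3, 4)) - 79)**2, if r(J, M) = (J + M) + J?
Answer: 6561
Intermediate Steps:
r(J, M) = M + 2*J
(t(r(-3, 4)) - 79)**2 = ((4 + 2*(-3)) - 79)**2 = ((4 - 6) - 79)**2 = (-2 - 79)**2 = (-81)**2 = 6561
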